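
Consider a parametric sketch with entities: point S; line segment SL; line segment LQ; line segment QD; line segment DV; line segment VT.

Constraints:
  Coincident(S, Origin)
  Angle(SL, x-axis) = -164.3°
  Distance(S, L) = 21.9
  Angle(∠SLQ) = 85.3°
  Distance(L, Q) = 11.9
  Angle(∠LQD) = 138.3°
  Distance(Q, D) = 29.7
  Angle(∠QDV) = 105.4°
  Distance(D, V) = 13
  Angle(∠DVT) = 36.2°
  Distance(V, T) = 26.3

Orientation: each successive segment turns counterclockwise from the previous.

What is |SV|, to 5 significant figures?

28.200

S is at the origin; SL runs at -164.3° with length 21.9, so L = (-21.083, -5.9261). ∠SLQ = 85.3° gives LQ at -69.600° from the x-axis; with |LQ| = 11.9, Q = (-16.935, -17.080). ∠LQD = 138.3° gives QD at -27.900° from the x-axis; with |QD| = 29.7, D = (9.3129, -30.977). ∠QDV = 105.4° gives DV at 46.700° from the x-axis; with |DV| = 13.0, V = (18.229, -21.516). Then |SV| = |V − S| = 28.200.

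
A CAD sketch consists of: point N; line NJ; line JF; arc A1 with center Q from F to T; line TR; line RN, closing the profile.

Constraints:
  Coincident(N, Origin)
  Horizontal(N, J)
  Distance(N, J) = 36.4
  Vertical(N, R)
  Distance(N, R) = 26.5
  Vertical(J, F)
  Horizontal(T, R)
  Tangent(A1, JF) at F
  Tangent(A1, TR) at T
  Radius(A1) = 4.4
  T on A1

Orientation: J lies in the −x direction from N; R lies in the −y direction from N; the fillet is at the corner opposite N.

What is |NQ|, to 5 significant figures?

38.890

N is at the origin; NJ is horizontal with |NJ| = 36.4 and J on the −x side, so J = (-36.400, 0.0000). NR is vertical with |NR| = 26.5 and R on the −y side, so R = (0.0000, -26.500). The virtual corner opposite N is at (-36.400, -26.500). A1 meets JF tangentially, so QF is at right angles to JF and the tangent condition forces QT to be normal to TR, with radius 4.4, so the center Q sits 4.4 in from both sides at Q = (-32.000, -22.100). Then |NQ| = |Q − N| = 38.890.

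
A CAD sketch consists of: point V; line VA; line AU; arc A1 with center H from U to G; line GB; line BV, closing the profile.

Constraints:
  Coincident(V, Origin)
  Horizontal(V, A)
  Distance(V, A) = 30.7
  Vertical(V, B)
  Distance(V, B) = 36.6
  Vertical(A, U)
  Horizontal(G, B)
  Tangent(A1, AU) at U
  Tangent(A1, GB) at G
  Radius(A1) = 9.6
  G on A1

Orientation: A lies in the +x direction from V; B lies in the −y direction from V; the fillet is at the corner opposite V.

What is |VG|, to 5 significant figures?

42.247

V is at the origin; V and A share the same y with |VA| = 30.7 and A on the +x side, so A = (30.700, 0.0000). VB is vertical with |VB| = 36.6 and B on the −y side, so B = (0.0000, -36.600). The virtual corner opposite V is at (30.700, -36.600). A1 meets AU tangentially, so HU is at right angles to AU and A1 meets GB tangentially, so HG is at right angles to GB, with radius 9.6, so the center H sits 9.6 in from both sides at H = (21.100, -27.000). That places the tangent points at U = (30.700, -27.000) on AU and G = (21.100, -36.600) on GB. Then |VG| = |G − V| = 42.247.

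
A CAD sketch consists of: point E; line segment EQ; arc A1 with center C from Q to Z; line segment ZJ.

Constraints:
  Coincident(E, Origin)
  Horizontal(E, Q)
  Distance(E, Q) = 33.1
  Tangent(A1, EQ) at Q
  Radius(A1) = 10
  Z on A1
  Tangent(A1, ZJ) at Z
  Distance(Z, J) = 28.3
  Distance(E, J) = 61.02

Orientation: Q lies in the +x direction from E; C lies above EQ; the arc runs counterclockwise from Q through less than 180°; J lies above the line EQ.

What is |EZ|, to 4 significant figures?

43.37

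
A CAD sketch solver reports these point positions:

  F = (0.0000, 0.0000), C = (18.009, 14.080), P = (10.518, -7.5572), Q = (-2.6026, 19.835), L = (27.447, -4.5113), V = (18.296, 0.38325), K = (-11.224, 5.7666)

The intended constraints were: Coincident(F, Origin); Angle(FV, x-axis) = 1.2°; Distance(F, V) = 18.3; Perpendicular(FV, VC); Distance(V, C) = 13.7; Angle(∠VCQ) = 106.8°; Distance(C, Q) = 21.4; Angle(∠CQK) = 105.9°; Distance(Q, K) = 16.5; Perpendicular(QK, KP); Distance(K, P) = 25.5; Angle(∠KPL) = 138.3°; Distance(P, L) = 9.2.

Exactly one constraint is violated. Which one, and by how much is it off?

Distance(P, L) = 9.2 — off by 8.00.

F = (0.00, 0.00) ✓; FV at 1.200° ✓; |FV| = 18.30 ✓; ∠(FV, VC) = 90.00° ✓; |VC| = 13.70 ✓; ∠VCQ = 106.8° ✓; |CQ| = 21.40 ✓; ∠CQK = 105.9° ✓; |QK| = 16.50 ✓; ∠(QK, KP) = 90.00° ✓; |KP| = 25.50 ✓; ∠KPL = 138.3° ✓; |PL| = 17.20 ✗.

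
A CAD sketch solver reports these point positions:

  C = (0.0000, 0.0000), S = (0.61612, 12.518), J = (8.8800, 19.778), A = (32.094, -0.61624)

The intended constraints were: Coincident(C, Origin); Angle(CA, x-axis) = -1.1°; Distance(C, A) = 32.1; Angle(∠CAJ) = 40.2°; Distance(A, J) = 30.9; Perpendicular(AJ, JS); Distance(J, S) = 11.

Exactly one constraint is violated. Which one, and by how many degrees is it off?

Perpendicular(AJ, JS) — off by 7.40°.

C = (0.00, 0.00) ✓; CA at -1.100° ✓; |CA| = 32.10 ✓; ∠CAJ = 40.20° ✓; |AJ| = 30.90 ✓; ∠(AJ, JS) = 82.60° ✗; |JS| = 11.00 ✓.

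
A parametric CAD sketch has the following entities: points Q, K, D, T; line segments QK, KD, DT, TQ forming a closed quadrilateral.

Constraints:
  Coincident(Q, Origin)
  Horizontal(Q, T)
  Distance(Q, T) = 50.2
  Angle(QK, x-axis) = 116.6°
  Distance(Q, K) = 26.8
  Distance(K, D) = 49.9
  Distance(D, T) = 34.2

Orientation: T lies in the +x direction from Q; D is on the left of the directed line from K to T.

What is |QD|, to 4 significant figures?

48.93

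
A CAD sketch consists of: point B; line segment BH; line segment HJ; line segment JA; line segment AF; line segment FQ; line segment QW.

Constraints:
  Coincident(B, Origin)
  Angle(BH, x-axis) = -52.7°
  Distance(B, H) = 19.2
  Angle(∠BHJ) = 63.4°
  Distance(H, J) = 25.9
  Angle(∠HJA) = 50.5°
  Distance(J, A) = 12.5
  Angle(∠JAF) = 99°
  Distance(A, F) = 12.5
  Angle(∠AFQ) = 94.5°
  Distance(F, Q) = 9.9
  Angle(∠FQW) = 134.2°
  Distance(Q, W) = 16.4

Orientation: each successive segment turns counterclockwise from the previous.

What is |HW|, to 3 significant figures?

29.1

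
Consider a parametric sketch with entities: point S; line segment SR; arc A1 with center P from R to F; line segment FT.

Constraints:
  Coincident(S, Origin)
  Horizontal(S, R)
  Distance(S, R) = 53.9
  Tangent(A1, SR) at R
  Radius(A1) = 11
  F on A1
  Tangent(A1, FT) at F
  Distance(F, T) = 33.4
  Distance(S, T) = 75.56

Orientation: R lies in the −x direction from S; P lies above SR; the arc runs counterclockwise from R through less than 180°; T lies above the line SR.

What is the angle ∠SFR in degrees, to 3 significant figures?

100°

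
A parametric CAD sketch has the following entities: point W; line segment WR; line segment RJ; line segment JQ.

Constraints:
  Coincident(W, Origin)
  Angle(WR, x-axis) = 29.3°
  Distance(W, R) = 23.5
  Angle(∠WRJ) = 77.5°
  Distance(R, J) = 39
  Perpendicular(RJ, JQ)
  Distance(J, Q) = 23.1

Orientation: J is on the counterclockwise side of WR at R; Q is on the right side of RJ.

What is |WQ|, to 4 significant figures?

57.18

∠WRJ = 77.5°, so RJ runs at 29.3° + (180° − 77.5°) = 131.8° from the x-axis; with |RJ| = 39.0, J = R + 39.0·(cos 131.8°, sin 131.8°) = (-5.501, 40.57). RJ is perpendicular to JQ; with |JQ| = 23.1 on the right of RJ, Q = J + 23.1·(0.7455, 0.6665) = (11.72, 55.97). Then |WQ| = |Q − W| = 57.18.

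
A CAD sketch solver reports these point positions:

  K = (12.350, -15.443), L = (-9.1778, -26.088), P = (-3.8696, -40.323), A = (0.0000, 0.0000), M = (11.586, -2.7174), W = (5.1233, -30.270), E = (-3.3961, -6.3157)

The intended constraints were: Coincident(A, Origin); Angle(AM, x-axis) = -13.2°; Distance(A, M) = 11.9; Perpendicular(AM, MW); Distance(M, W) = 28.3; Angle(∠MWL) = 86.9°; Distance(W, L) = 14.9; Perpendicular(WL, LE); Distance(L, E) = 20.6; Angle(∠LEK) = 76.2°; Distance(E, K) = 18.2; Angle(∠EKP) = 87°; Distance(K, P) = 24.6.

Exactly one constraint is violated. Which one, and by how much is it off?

Distance(K, P) = 24.6 — off by 5.10.

A = (0.00, 0.00) ✓; AM at -13.20° ✓; |AM| = 11.90 ✓; ∠(AM, MW) = 90.00° ✓; |MW| = 28.30 ✓; ∠MWL = 86.90° ✓; |WL| = 14.90 ✓; ∠(WL, LE) = 90.00° ✓; |LE| = 20.60 ✓; ∠LEK = 76.20° ✓; |EK| = 18.20 ✓; ∠EKP = 87.00° ✓; |KP| = 29.70 ✗.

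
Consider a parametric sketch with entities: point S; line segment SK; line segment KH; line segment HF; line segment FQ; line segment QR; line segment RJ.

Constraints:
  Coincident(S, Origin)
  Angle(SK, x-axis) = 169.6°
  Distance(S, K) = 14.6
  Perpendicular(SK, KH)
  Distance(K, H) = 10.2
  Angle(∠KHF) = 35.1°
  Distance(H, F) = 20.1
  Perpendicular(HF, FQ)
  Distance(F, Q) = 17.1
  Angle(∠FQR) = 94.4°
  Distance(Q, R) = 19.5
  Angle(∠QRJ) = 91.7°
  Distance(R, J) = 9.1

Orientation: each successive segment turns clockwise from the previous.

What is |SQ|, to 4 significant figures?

23.42

S is at the origin; SK runs at 169.6° with length 14.6, so K = (-14.36, 2.636). SK ⟂ KH, so KH runs at 79.60°; with |KH| = 10.2, H = (-12.52, 12.67). ∠KHF = 35.1° gives HF at -65.30° from the x-axis; with |HF| = 20.1, F = (-4.120, -5.593). HF is perpendicular to FQ, so FQ runs at -155.3°; with |FQ| = 17.1, Q = (-19.66, -12.74). Then |SQ| = |Q − S| = 23.42.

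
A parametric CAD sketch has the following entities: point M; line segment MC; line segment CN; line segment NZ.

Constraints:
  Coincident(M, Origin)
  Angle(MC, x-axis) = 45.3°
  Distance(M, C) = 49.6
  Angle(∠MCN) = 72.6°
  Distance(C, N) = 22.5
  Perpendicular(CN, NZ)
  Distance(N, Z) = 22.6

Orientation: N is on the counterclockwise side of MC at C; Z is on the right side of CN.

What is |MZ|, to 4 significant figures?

70.35

M is at the origin; MC runs at 45.3° with length 49.6, so C = 49.6·(cos 45.3°, sin 45.3°) = (34.89, 35.26). ∠MCN = 72.6°, so CN runs at 45.3° + (180° − 72.6°) = 152.7° from the x-axis; with |CN| = 22.5, N = C + 22.5·(cos 152.7°, sin 152.7°) = (14.89, 45.58). The perpendicularity gives NZ at right angles to CN; with |NZ| = 22.6 on the right of CN, Z = N + 22.6·(0.4586, 0.8886) = (25.26, 65.66). Then |MZ| = |Z − M| = 70.35.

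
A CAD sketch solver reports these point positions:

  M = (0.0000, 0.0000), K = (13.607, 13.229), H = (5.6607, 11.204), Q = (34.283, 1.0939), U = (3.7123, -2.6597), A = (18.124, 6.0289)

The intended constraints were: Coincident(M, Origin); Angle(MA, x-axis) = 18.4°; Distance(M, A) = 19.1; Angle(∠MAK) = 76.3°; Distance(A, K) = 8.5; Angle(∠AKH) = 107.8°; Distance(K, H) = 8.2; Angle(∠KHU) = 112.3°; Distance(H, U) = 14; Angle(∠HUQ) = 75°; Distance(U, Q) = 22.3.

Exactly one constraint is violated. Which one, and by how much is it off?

Distance(U, Q) = 22.3 — off by 8.50.

M = (0.00, 0.00) ✓; MA at 18.40° ✓; |MA| = 19.10 ✓; ∠MAK = 76.30° ✓; |AK| = 8.500 ✓; ∠AKH = 107.8° ✓; |KH| = 8.200 ✓; ∠KHU = 112.3° ✓; |HU| = 14.00 ✓; ∠HUQ = 75.00° ✓; |UQ| = 30.80 ✗.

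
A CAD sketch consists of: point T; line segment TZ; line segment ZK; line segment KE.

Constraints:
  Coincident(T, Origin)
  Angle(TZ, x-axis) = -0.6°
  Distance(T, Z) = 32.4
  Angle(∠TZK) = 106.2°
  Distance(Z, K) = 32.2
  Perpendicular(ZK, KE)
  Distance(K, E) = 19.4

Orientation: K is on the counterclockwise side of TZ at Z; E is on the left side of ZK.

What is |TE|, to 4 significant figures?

42.87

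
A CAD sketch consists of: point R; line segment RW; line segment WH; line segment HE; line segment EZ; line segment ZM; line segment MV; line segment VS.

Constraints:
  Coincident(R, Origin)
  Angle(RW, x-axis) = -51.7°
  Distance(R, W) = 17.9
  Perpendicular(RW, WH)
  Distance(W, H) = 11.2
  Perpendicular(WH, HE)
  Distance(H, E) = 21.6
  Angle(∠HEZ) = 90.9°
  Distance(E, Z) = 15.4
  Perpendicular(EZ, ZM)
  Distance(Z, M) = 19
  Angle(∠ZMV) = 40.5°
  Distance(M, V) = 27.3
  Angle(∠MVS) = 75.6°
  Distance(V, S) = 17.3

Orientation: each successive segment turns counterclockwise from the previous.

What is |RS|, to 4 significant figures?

13.41

R is at the origin; RW runs at -51.7° with length 17.9, so W = (11.09, -14.05). RW ⟂ WH, so WH runs at 38.30°; with |WH| = 11.2, H = (19.88, -7.106). WH is perpendicular to HE, so HE runs at 128.3°; with |HE| = 21.6, E = (6.496, 9.845). ∠HEZ = 90.9° gives EZ at -142.6° from the x-axis; with |EZ| = 15.4, Z = (-5.738, 0.4916). The perpendicularity gives ZM at right angles to EZ, so ZM runs at -52.60°; with |ZM| = 19.0, M = (5.802, -14.60). ∠ZMV = 40.5° gives MV at 86.90° from the x-axis; with |MV| = 27.3, V = (7.279, 12.66). ∠MVS = 75.6° gives VS at -168.7° from the x-axis; with |VS| = 17.3, S = (-9.686, 9.268). Then |RS| = |S − R| = 13.41.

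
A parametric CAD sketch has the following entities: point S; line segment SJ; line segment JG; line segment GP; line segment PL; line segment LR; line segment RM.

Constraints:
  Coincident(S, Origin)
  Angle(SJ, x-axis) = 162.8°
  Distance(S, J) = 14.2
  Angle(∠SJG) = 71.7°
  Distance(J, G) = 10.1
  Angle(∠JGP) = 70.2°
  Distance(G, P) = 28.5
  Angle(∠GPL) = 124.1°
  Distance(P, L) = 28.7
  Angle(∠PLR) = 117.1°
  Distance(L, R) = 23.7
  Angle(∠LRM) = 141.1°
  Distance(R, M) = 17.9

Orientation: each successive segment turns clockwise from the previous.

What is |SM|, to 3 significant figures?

50.6

∠PLR = 117.1° gives LR at -174° from the x-axis; with |LR| = 23.7, R = (-25.4, -40.2). ∠LRM = 141.1° gives RM at 147° from the x-axis; with |RM| = 17.9, M = (-40.4, -30.5). Then |SM| = |M − S| = 50.6.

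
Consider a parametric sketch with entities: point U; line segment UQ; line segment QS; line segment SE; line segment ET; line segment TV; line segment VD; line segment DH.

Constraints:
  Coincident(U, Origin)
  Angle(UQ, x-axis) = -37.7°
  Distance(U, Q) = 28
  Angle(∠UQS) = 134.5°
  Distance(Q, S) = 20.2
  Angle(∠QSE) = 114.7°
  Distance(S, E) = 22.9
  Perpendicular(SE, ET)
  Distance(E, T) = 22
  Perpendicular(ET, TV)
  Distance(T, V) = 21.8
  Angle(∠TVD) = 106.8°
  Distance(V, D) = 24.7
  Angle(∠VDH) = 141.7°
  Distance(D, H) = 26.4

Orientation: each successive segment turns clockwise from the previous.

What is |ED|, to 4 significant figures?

28.99

U is at the origin; UQ runs at -37.7° with length 28.0, so Q = (22.15, -17.12). ∠UQS = 134.5° gives QS at -83.20° from the x-axis; with |QS| = 20.2, S = (24.55, -37.18). ∠QSE = 114.7° gives SE at -148.5° from the x-axis; with |SE| = 22.9, E = (5.021, -49.15). SE is perpendicular to ET, so ET runs at 121.5°; with |ET| = 22.0, T = (-6.474, -30.39). The perpendicularity gives TV at right angles to ET, so TV runs at 31.50°; with |TV| = 21.8, V = (12.11, -19.00). ∠TVD = 106.8° gives VD at -41.70° from the x-axis; with |VD| = 24.7, D = (30.56, -35.43). Then |ED| = |D − E| = 28.99.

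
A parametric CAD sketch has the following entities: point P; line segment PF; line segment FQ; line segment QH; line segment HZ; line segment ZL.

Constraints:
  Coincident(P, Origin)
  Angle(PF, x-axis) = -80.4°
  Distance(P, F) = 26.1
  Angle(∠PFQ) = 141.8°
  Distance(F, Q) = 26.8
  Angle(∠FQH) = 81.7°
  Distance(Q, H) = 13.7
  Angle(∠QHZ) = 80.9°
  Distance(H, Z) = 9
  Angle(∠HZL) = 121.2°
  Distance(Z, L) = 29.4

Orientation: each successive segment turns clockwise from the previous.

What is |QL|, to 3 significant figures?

24.9

∠QHZ = 80.9° gives HZ at 44.0° from the x-axis; with |HZ| = 9.0, Z = (-13.0, -34.8). ∠HZL = 121.2° gives ZL at -14.8° from the x-axis; with |ZL| = 29.4, L = (15.5, -42.3). Then |QL| = |L − Q| = 24.9.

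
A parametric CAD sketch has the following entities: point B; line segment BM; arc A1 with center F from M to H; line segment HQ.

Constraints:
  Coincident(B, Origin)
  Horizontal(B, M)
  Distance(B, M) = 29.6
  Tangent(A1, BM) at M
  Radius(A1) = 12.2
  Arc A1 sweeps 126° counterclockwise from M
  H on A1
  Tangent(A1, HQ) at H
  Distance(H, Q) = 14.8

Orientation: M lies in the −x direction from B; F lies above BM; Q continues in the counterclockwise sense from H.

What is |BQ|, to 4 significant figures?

42.32

B is at the origin; BM is horizontal with |BM| = 29.6 and M on the −x side, so M = (-29.60, 0.000). A1 meets BM tangentially, so FM is at right angles to BM, so F = M + (0, 12.2) = (-29.60, 12.20). On A1, M sits at bearing -90° from F; a 126° counterclockwise sweep puts H at bearing 36°, so H = F + 12.2·(cos 36°, sin 36°) = (-19.73, 19.37). Since A1 is tangent to HQ there, FH ⟂ HQ, so HQ runs along (−sin 36°, cos 36°); with |HQ| = 14.8, Q = (-28.43, 31.34). Then |BQ| = |Q − B| = 42.32.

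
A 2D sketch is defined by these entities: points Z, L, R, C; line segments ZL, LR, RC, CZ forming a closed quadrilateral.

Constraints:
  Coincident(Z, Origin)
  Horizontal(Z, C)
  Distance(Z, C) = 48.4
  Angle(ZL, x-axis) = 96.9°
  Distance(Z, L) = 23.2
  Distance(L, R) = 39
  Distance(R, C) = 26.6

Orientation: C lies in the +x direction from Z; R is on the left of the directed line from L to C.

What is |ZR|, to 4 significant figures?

43.24

Checks: |LR| = 39.00 ✓; |RC| = 26.60 ✓.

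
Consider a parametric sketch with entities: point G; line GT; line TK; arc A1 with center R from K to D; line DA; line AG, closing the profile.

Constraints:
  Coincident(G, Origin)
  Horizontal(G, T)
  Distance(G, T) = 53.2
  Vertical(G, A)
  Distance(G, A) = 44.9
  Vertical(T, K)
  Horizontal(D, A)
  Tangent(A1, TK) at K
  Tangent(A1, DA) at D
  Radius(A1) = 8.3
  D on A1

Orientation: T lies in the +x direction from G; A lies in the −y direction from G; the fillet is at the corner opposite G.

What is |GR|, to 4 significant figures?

57.93

G is at the origin; G and T share the same y with |GT| = 53.2 and T on the +x side, so T = (53.20, 0.000). G and A share the same x with |GA| = 44.9 and A on the −y side, so A = (0.000, -44.90). The virtual corner opposite G is at (53.20, -44.90). Tangency of A1 to TK means the radius RK is perpendicular to TK and the tangent condition forces RD to be normal to DA, with radius 8.3, so the center R sits 8.3 in from both sides at R = (44.90, -36.60). Then |GR| = |R − G| = 57.93.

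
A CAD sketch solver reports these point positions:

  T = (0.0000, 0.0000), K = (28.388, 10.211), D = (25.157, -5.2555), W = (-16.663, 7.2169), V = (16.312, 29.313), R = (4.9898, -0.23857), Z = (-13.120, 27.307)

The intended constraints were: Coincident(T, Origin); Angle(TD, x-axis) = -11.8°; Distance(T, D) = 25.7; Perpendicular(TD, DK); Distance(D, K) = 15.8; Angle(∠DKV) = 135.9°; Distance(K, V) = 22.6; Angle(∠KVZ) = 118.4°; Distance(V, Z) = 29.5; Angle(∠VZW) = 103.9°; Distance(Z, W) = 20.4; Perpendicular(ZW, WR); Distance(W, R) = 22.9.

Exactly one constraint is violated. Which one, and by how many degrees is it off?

Perpendicular(ZW, WR) — off by 9.00°.

T = (0.00, 0.00) ✓; TD at -11.80° ✓; |TD| = 25.70 ✓; ∠(TD, DK) = 90.00° ✓; |DK| = 15.80 ✓; ∠DKV = 135.9° ✓; |KV| = 22.60 ✓; ∠KVZ = 118.4° ✓; |VZ| = 29.50 ✓; ∠VZW = 103.9° ✓; |ZW| = 20.40 ✓; ∠(ZW, WR) = 81.00° ✗; |WR| = 22.90 ✓.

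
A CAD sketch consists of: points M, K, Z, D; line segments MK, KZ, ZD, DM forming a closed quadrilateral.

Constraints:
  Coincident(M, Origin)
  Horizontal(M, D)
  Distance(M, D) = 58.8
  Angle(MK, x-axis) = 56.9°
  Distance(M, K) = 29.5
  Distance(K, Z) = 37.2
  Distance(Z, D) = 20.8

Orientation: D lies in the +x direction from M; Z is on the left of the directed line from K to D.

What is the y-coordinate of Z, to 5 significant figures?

19.977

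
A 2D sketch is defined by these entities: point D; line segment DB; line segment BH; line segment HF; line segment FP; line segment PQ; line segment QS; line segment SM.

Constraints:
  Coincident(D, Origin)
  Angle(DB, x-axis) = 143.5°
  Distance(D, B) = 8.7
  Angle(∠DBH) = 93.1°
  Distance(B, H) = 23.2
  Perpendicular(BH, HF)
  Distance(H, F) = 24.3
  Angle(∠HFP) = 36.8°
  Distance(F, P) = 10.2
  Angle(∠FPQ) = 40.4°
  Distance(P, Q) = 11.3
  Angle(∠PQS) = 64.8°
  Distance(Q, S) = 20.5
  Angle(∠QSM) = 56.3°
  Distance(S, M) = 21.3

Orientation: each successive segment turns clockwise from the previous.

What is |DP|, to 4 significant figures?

19.07

D is at the origin; DB runs at 143.5° with length 8.7, so B = (-6.994, 5.175). ∠DBH = 93.1° gives BH at 56.60° from the x-axis; with |BH| = 23.2, H = (5.778, 24.54). The perpendicularity gives HF at right angles to BH, so HF runs at -33.40°; with |HF| = 24.3, F = (26.06, 11.17). ∠HFP = 36.8° gives FP at -176.6° from the x-axis; with |FP| = 10.2, P = (15.88, 10.56). Then |DP| = |P − D| = 19.07.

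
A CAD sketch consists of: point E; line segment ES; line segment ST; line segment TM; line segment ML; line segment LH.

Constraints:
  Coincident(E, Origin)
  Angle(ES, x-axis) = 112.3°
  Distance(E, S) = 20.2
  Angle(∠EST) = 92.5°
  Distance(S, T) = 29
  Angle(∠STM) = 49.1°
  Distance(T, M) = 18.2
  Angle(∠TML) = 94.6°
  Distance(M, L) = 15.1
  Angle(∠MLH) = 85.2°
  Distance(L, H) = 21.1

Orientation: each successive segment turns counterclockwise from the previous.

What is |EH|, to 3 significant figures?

36.9

E is at the origin; ES runs at 112.3° with length 20.2, so S = (-7.67, 18.7). ∠EST = 92.5° gives ST at -160° from the x-axis; with |ST| = 29.0, T = (-35.0, 8.87). ∠STM = 49.1° gives TM at -29.3° from the x-axis; with |TM| = 18.2, M = (-19.1, -0.0409). ∠TML = 94.6° gives ML at 56.1° from the x-axis; with |ML| = 15.1, L = (-10.7, 12.5). ∠MLH = 85.2° gives LH at 151° from the x-axis; with |LH| = 21.1, H = (-29.1, 22.8). Then |EH| = |H − E| = 36.9.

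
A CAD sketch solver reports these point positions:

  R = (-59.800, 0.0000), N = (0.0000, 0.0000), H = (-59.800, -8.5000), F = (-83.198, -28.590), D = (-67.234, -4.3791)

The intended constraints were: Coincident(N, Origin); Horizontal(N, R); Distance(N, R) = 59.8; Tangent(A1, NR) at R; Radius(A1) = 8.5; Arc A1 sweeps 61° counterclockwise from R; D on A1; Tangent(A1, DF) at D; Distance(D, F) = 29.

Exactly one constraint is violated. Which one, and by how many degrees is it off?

Tangent(A1, DF) at D — off by 4.40°.

N = (0.00, 0.00) ✓; N.y = 0.00, R.y = 0.00 ✓; |NR| = 59.80 ✓; ∠(HR, RN) = 90.00° ✓; |HR| = 8.500 ✓; bearing(H→D) − bearing(H→R) = 61.00° ✓; |HD| = 8.500 ✓; ∠(HD, DF) = 94.40° ✗; |DF| = 29.00 ✓.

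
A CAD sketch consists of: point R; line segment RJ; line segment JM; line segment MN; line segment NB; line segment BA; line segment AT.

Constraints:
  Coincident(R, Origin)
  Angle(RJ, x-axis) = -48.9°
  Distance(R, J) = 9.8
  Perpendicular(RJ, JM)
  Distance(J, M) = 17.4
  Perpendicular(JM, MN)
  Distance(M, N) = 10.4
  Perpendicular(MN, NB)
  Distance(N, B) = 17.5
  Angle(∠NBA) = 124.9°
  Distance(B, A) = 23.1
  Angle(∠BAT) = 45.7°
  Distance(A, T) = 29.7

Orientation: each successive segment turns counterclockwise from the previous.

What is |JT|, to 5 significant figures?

16.406

R is at the origin; RJ runs at -48.9° with length 9.8, so J = (6.4423, -7.3849). RJ ⟂ JM, so JM runs at 41.100°; with |JM| = 17.4, M = (19.554, 4.0534). JM ⟂ MN, so MN runs at 131.10°; with |MN| = 10.4, N = (12.718, 11.890). The perpendicularity gives NB at right angles to MN, so NB runs at -138.90°; with |NB| = 17.5, B = (-0.46978, 0.38640). ∠NBA = 124.9° gives BA at -83.800° from the x-axis; with |BA| = 23.1, A = (2.0250, -22.578). ∠BAT = 45.7° gives AT at 50.500° from the x-axis; with |AT| = 29.7, T = (20.917, 0.33876). Then |JT| = |T − J| = 16.406.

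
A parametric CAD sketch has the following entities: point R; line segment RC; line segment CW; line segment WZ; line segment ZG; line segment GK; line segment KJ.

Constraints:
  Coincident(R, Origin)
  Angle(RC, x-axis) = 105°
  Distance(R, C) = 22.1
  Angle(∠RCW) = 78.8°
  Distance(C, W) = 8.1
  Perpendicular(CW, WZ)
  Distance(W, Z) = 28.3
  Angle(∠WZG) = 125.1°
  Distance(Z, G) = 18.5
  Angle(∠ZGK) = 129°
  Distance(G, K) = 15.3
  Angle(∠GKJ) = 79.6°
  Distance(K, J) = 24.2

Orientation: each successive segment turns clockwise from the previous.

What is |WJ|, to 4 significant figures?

23.16

∠ZGK = 129.0° gives GK at 167.9° from the x-axis; with |GK| = 15.3, K = (-25.12, -14.76). ∠GKJ = 79.6° gives KJ at 67.50° from the x-axis; with |KJ| = 24.2, J = (-15.86, 7.594). Then |WJ| = |J − W| = 23.16.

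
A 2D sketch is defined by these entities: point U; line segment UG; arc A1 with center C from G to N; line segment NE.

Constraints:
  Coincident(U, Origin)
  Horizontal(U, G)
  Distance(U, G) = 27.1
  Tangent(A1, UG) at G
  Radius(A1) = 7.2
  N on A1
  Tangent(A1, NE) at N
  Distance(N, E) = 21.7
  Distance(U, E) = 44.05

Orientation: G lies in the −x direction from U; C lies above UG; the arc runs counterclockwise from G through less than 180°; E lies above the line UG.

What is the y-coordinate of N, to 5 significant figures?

11.119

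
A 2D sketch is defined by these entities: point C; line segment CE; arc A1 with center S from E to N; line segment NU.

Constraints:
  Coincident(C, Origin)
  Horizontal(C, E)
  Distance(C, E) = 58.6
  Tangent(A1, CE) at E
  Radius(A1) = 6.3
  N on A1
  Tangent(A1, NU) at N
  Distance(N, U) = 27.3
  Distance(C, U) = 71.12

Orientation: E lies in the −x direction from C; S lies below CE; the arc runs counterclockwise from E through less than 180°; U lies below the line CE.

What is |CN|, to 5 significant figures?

65.237

C is at the origin; CE is horizontal with |CE| = 58.6 and E on the −x side, so E = (-58.600, 0.0000). The tangent condition forces SE to be normal to CE, so S = E + (0, -6.3) = (-58.600, -6.3000). Since SN ⟂ NU (tangency), |SU| = √(6.3² + 27.3²) = 28.017 regardless of where N sits on A1. So U lies on both circle(C, 71.12) and circle(S, 28.017); the below-CE intersection is U = (-62.437, -34.053). N is the foot of the tangent from U: N = (-64.875, -6.8625).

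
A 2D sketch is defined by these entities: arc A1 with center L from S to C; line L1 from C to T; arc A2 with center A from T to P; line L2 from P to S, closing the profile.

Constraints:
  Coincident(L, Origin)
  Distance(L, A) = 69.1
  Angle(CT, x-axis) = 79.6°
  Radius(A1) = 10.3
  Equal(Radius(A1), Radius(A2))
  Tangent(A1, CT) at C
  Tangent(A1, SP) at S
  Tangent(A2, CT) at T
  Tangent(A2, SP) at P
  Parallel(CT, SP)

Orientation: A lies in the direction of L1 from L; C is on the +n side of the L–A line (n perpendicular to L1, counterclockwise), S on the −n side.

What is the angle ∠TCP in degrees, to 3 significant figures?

16.6°

The slot axis is L1's direction at 79.6°, so u = (cos 79.6°, sin 79.6°) = (0.181, 0.984) and n = (−sin 79.6°, cos 79.6°) = (-0.984, 0.181). L is at the origin and A lies 69.1 along u from L, so A = 69.1·u = (12.5, 68.0). Tangency of A1 to both parallel lines with radius 10.3 puts C and S at L ± 10.3·n: C = (-10.1, 1.86), S = (10.1, -1.86). Equal radii place T and P the same way about A: T = A + 10.3·n = (2.34, 69.8), P = A − 10.3·n = (22.6, 66.1). Then cos ∠TCP = CT·CP / (|CT||CP|), giving 16.6°.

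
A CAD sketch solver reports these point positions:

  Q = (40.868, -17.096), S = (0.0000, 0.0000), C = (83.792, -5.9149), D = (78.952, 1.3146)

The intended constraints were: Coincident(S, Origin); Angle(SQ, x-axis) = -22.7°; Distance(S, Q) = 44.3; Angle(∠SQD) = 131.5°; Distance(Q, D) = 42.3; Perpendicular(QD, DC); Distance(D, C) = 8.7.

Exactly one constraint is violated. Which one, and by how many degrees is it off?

Perpendicular(QD, DC) — off by 8.00°.

S = (0.00, 0.00) ✓; SQ at -22.70° ✓; |SQ| = 44.30 ✓; ∠SQD = 131.5° ✓; |QD| = 42.30 ✓; ∠(QD, DC) = 82.00° ✗; |DC| = 8.700 ✓.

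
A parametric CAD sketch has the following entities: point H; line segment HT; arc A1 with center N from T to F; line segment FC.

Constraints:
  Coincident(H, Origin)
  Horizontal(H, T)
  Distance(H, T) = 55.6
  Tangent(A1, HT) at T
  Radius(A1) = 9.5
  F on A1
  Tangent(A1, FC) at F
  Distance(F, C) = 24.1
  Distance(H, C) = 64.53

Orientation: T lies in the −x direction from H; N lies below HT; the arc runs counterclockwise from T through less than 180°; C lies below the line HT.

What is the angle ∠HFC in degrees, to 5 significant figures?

76.807°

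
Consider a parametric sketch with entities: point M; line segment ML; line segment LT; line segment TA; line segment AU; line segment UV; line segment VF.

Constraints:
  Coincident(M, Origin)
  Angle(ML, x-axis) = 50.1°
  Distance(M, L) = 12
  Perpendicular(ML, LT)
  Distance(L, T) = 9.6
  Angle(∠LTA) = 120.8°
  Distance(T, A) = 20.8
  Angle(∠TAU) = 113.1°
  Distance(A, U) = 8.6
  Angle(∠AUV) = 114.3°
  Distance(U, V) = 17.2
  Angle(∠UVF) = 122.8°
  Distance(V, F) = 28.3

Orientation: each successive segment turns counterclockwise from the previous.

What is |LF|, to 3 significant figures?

12.9

M is at the origin; ML runs at 50.1° with length 12.0, so L = (7.70, 9.21). ML ⟂ LT, so LT runs at 140°; with |LT| = 9.6, T = (0.333, 15.4). ∠LTA = 120.8° gives TA at -161° from the x-axis; with |TA| = 20.8, A = (-19.3, 8.49). ∠TAU = 113.1° gives AU at -93.8° from the x-axis; with |AU| = 8.6, U = (-19.9, -0.0919). ∠AUV = 114.3° gives UV at -28.1° from the x-axis; with |UV| = 17.2, V = (-4.70, -8.19). ∠UVF = 122.8° gives VF at 29.1° from the x-axis; with |VF| = 28.3, F = (20.0, 5.57). Then |LF| = |F − L| = 12.9.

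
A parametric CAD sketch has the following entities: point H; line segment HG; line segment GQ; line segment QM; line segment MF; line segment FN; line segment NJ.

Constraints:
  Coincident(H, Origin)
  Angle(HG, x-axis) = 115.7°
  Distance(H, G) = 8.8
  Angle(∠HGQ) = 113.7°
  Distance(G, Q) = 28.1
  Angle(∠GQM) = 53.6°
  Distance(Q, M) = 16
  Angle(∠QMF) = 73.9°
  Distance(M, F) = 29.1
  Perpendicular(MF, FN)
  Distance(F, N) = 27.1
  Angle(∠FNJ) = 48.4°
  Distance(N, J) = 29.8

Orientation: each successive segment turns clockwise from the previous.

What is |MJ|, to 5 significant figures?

9.9981

H is at the origin; HG runs at 115.7° with length 8.8, so G = (-3.8162, 7.9295). ∠HGQ = 113.7° gives GQ at 49.400° from the x-axis; with |GQ| = 28.1, Q = (14.471, 29.265). ∠GQM = 53.6° gives QM at -77.000° from the x-axis; with |QM| = 16.0, M = (18.070, 13.675). ∠QMF = 73.9° gives MF at 176.90° from the x-axis; with |MF| = 29.1, F = (-10.988, 15.249). MF ⟂ FN, so FN runs at 86.900°; with |FN| = 27.1, N = (-9.5221, 42.309). ∠FNJ = 48.4° gives NJ at -44.700° from the x-axis; with |NJ| = 29.8, J = (11.660, 21.348). Then |MJ| = |J − M| = 9.9981.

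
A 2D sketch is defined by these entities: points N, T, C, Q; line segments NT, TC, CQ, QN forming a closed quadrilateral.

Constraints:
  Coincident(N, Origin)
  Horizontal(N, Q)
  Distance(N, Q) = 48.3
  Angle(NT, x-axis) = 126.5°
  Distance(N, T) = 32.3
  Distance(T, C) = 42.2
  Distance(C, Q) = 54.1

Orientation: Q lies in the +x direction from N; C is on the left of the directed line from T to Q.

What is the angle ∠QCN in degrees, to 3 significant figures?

55.7°

Checks: N = (0.00, 0.00) ✓; |TC| = 42.20 ✓; |CQ| = 54.10 ✓.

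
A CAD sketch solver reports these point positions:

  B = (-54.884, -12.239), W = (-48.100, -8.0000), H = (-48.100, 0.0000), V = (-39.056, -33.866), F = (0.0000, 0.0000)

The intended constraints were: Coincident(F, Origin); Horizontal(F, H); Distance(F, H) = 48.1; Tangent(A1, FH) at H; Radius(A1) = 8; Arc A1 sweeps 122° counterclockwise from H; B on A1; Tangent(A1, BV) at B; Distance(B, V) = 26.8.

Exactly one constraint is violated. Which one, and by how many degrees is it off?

Tangent(A1, BV) at B — off by 4.20°.

F = (0.00, 0.00) ✓; F.y = 0.00, H.y = 0.00 ✓; |FH| = 48.10 ✓; ∠(WH, HF) = 90.00° ✓; |WH| = 8.000 ✓; bearing(W→B) − bearing(W→H) = 122.0° ✓; |WB| = 7.999 ✓; ∠(WB, BV) = 85.80° ✗; |BV| = 26.80 ✓.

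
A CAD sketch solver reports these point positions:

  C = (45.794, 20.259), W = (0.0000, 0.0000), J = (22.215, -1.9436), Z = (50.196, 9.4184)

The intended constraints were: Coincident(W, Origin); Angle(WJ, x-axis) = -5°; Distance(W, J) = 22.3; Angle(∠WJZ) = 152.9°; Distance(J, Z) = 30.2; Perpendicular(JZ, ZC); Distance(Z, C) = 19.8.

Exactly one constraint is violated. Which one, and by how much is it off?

Distance(Z, C) = 19.8 — off by 8.10.

W = (0.00, 0.00) ✓; WJ at -5.000° ✓; |WJ| = 22.30 ✓; ∠WJZ = 152.9° ✓; |JZ| = 30.20 ✓; ∠(JZ, ZC) = 90.00° ✓; |ZC| = 11.70 ✗.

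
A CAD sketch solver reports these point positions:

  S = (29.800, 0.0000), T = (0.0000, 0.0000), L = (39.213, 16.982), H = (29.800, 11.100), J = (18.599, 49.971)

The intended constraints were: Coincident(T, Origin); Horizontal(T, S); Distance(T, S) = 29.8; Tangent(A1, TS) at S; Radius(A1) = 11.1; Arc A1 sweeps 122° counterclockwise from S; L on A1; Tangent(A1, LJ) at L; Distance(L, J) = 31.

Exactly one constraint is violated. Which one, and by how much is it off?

Distance(L, J) = 31 — off by 7.90.

T = (0.00, 0.00) ✓; T.y = 0.00, S.y = 0.00 ✓; |TS| = 29.80 ✓; ∠(HS, ST) = 90.00° ✓; |HS| = 11.10 ✓; bearing(H→L) − bearing(H→S) = 122.0° ✓; |HL| = 11.10 ✓; ∠(HL, LJ) = 90.00° ✓; |LJ| = 38.90 ✗.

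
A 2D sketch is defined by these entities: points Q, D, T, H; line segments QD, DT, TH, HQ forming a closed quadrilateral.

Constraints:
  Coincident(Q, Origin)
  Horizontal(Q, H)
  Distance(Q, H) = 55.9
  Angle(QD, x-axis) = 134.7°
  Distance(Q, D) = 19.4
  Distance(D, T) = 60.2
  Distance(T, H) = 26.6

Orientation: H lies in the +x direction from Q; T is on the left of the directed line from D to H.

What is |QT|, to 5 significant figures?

51.766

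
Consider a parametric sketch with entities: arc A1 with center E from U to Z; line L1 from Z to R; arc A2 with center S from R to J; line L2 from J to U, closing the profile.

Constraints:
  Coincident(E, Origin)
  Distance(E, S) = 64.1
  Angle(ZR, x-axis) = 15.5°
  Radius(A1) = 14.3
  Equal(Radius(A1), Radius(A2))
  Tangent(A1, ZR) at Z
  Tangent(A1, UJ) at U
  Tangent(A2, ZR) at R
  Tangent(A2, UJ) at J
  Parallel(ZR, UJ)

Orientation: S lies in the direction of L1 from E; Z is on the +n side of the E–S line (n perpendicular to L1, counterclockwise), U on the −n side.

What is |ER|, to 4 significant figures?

65.68

The slot axis is L1's direction at 15.5°, so u = (cos 15.5°, sin 15.5°) = (0.9636, 0.2672) and n = (−sin 15.5°, cos 15.5°) = (-0.2672, 0.9636). E is at the origin and S lies 64.1 along u from E, so S = 64.1·u = (61.77, 17.13). Tangency of A1 to both parallel lines with radius 14.3 puts Z and U at E ± 14.3·n: Z = (-3.822, 13.78), U = (3.822, -13.78). Equal radii place R and J the same way about S: R = S + 14.3·n = (57.95, 30.91), J = S − 14.3·n = (65.59, 3.350). Then |ER| = |R − E| = 65.68.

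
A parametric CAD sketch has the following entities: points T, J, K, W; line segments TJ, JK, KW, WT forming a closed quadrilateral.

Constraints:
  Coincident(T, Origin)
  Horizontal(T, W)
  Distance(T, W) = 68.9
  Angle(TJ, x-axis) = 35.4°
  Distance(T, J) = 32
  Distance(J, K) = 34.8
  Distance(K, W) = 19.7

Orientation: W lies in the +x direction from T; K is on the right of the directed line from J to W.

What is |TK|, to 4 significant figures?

50.70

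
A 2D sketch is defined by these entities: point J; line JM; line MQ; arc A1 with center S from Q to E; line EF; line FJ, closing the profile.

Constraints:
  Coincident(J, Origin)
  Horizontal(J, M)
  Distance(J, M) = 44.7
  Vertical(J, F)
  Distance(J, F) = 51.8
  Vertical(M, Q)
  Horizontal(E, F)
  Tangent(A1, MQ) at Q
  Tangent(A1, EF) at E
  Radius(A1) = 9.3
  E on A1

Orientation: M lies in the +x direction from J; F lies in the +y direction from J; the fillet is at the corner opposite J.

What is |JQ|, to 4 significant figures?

61.68

J is at the origin; JM is horizontal with |JM| = 44.7 and M on the +x side, so M = (44.70, 0.000). J and F share the same x with |JF| = 51.8 and F on the +y side, so F = (0.000, 51.80). The virtual corner opposite J is at (44.70, 51.80). A1 meets MQ tangentially, so SQ is at right angles to MQ and since A1 is tangent to EF there, SE ⟂ EF, with radius 9.3, so the center S sits 9.3 in from both sides at S = (35.40, 42.50). That places the tangent points at Q = (44.70, 42.50) on MQ and E = (35.40, 51.80) on EF. Then |JQ| = |Q − J| = 61.68.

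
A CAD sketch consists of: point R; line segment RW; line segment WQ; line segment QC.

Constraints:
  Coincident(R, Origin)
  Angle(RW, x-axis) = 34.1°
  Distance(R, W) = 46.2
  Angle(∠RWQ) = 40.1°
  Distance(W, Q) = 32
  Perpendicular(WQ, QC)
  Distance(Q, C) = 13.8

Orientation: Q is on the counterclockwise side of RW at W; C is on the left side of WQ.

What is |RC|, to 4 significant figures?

16.30

R is at the origin; RW runs at 34.1° with length 46.2, so W = 46.2·(cos 34.1°, sin 34.1°) = (38.26, 25.90). ∠RWQ = 40.1°, so WQ runs at 34.1° + (180° − 40.1°) = 174.0° from the x-axis; with |WQ| = 32.0, Q = W + 32.0·(cos 174.0°, sin 174.0°) = (6.432, 29.25). The perpendicularity gives QC at right angles to WQ; with |QC| = 13.8 on the left of WQ, C = Q + 13.8·(-0.1045, -0.9945) = (4.989, 15.52). Then |RC| = |C − R| = 16.30.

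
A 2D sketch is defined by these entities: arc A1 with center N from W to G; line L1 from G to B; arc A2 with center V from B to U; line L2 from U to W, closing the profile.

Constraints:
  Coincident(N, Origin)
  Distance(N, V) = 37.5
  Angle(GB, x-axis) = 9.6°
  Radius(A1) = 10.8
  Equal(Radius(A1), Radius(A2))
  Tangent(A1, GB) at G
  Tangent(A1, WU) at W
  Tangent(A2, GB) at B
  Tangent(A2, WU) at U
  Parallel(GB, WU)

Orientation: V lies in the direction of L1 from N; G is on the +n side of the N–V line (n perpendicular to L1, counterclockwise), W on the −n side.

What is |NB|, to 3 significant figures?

39.0

Tangency of A1 to both parallel lines with radius 10.8 puts G and W at N ± 10.8·n: G = (-1.80, 10.6), W = (1.80, -10.6). Equal radii place B and U the same way about V: B = V + 10.8·n = (35.2, 16.9), U = V − 10.8·n = (38.8, -4.39). Then |NB| = |B − N| = 39.0.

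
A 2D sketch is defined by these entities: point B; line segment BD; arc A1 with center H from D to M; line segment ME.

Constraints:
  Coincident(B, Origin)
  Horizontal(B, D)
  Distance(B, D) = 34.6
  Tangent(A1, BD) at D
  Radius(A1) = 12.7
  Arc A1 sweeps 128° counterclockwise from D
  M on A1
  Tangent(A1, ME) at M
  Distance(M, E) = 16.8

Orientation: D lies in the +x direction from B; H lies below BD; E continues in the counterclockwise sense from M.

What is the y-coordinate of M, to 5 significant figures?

-20.519

A1 meets BD tangentially, so HD is at right angles to BD, so H = D + (0, -12.7) = (34.600, -12.700). On A1, D sits at bearing 90° from H; a 128° counterclockwise sweep puts M at bearing 218°, so M = H + 12.7·(cos 218°, sin 218°) = (24.592, -20.519). So M.y = -20.519.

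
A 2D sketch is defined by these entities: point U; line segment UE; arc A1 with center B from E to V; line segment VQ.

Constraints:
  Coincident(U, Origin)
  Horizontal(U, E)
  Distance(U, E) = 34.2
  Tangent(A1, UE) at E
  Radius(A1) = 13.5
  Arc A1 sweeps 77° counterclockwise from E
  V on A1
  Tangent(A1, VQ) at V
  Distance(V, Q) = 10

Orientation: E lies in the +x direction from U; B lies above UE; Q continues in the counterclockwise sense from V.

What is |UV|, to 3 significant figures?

48.5

The tangent condition forces BE to be normal to UE, so B = E + (0, 13.5) = (34.2, 13.5). On A1, E sits at bearing -90° from B; a 77° counterclockwise sweep puts V at bearing -13°, so V = B + 13.5·(cos -13°, sin -13°) = (47.4, 10.5). Then |UV| = |V − U| = 48.5.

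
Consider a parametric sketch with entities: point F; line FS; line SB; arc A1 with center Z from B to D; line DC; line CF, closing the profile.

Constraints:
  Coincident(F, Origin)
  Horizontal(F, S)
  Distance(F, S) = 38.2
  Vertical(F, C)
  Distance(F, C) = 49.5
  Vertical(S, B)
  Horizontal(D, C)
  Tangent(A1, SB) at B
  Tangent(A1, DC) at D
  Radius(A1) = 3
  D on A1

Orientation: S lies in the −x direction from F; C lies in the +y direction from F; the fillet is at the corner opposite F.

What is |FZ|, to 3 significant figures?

58.3

F and C share the same x with |FC| = 49.5 and C on the +y side, so C = (0.00, 49.5). The virtual corner opposite F is at (-38.2, 49.5). Since A1 is tangent to SB there, ZB ⟂ SB and A1 meets DC tangentially, so ZD is at right angles to DC, with radius 3.0, so the center Z sits 3.0 in from both sides at Z = (-35.2, 46.5). Then |FZ| = |Z − F| = 58.3.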